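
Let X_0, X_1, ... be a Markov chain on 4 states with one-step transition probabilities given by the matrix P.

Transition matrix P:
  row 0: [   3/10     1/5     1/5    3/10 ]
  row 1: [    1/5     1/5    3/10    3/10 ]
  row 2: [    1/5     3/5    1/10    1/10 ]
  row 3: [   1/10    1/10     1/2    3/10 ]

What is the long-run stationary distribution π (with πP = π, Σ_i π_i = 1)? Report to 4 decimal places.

π = [0.1950, 0.2853, 0.2746, 0.2451]

Balance equations π_j = Σ_i π_i·P[i][j]:
  π_0 = 3/10·π_0 + 1/5·π_1 + 1/5·π_2 + 1/10·π_3
  π_1 = 1/5·π_0 + 1/5·π_1 + 3/5·π_2 + 1/10·π_3
  π_2 = 1/5·π_0 + 3/10·π_1 + 1/10·π_2 + 1/2·π_3
  normalize: π_0 + π_1 + π_2 + π_3 = 1
Solving the linear system gives exactly π = [109/559, 319/1118, 307/1118, 137/559].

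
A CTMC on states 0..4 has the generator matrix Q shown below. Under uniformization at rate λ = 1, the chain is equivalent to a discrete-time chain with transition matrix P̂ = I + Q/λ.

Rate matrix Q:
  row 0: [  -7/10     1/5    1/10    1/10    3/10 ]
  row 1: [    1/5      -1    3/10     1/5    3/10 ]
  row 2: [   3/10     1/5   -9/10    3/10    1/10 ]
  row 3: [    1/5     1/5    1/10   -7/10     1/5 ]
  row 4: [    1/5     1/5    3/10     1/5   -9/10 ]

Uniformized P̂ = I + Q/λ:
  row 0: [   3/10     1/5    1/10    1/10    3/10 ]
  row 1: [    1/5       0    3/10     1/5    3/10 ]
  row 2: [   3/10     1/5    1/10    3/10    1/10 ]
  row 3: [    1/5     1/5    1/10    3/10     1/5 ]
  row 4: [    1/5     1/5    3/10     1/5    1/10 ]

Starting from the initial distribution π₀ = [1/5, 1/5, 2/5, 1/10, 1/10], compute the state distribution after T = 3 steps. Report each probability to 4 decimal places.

t=0: π = [0.2000, 0.2000, 0.4000, 0.1000, 0.1000]
t=1: π = [0.2600, 0.1600, 0.1600, 0.2300, 0.1900]
t=2: π = [0.2420, 0.1680, 0.1700, 0.2130, 0.2070]
t=3: π = [0.2412, 0.1664, 0.1750, 0.2141, 0.2033]

π = [0.2412, 0.1664, 0.1750, 0.2141, 0.2033]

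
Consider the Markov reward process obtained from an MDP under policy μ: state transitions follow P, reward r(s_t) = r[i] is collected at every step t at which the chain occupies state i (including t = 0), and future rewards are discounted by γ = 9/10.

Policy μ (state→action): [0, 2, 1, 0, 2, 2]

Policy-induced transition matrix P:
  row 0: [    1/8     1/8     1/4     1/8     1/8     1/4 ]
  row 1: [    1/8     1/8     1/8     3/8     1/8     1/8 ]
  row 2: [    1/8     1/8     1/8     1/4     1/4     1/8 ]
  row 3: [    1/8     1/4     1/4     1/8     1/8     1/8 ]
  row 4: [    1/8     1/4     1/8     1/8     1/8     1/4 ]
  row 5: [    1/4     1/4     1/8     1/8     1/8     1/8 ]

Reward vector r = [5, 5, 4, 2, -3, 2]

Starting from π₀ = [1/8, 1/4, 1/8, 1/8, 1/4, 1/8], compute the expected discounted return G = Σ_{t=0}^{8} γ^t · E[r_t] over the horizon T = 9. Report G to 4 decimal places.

G = 15.4722

t=0: π = [0.1250, 0.2500, 0.1250, 0.1250, 0.2500, 0.1250], E[r] = 2.1250, γ^t·E[r] = 2.125000, running G = 2.125000
t=1: π = [0.1406, 0.1875, 0.1563, 0.2031, 0.1406, 0.1719], E[r] = 2.5938, γ^t·E[r] = 2.334375, running G = 4.459375
t=2: π = [0.1465, 0.1895, 0.1680, 0.1914, 0.1445, 0.1602], E[r] = 2.6211, γ^t·E[r] = 2.123086, running G = 6.582461
t=3: π = [0.1450, 0.1870, 0.1672, 0.1934, 0.1460, 0.1614], E[r] = 2.6006, γ^t·E[r] = 1.895827, running G = 8.478288
t=4: π = [0.1452, 0.1876, 0.1673, 0.1927, 0.1459, 0.1614], E[r] = 2.6034, γ^t·E[r] = 1.708066, running G = 10.186355
t=5: π = [0.1452, 0.1875, 0.1672, 0.1928, 0.1459, 0.1614], E[r] = 2.6029, γ^t·E[r] = 1.536981, running G = 11.723335
t=6: π = [0.1452, 0.1875, 0.1672, 0.1928, 0.1459, 0.1614], E[r] = 2.6030, γ^t·E[r] = 1.383361, running G = 13.106696
t=7: π = [0.1452, 0.1875, 0.1672, 0.1928, 0.1459, 0.1614], E[r] = 2.6030, γ^t·E[r] = 1.245008, running G = 14.351703
t=8: π = [0.1452, 0.1875, 0.1672, 0.1928, 0.1459, 0.1614], E[r] = 2.6030, γ^t·E[r] = 1.120510, running G = 15.472213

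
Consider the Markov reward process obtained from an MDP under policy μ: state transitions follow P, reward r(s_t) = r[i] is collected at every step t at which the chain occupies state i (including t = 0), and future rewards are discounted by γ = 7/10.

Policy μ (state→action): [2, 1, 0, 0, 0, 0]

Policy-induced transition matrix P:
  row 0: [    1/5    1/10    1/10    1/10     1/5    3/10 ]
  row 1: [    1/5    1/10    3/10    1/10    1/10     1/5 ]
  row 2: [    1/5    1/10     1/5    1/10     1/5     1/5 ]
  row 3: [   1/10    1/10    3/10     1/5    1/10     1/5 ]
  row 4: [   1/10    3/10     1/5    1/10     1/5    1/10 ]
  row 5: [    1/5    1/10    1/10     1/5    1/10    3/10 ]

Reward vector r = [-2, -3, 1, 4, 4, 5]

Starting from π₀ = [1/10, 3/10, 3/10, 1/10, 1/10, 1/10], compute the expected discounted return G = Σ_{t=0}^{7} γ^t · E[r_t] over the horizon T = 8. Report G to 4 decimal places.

t=0: π = [0.1000, 0.3000, 0.3000, 0.1000, 0.1000, 0.1000], E[r] = 0.5000, γ^t·E[r] = 0.500000, running G = 0.500000
t=1: π = [0.1800, 0.1200, 0.2200, 0.1200, 0.1500, 0.2100], E[r] = 1.6300, γ^t·E[r] = 1.141000, running G = 1.641000
t=2: π = [0.1730, 0.1300, 0.1850, 0.1330, 0.1550, 0.2240], E[r] = 1.7210, γ^t·E[r] = 0.843290, running G = 2.484290
t=3: π = [0.1712, 0.1310, 0.1866, 0.1357, 0.1513, 0.2242], E[r] = 1.7202, γ^t·E[r] = 0.590029, running G = 3.074319
t=4: π = [0.1713, 0.1303, 0.1871, 0.1360, 0.1509, 0.2244], E[r] = 1.7234, γ^t·E[r] = 0.413788, running G = 3.488107
t=5: π = [0.1713, 0.1302, 0.1871, 0.1360, 0.1509, 0.2245], E[r] = 1.7242, γ^t·E[r] = 0.289784, running G = 3.777891
t=6: π = [0.1713, 0.1302, 0.1870, 0.1361, 0.1509, 0.2245], E[r] = 1.7242, γ^t·E[r] = 0.202854, running G = 3.980745
t=7: π = [0.1713, 0.1302, 0.1870, 0.1361, 0.1509, 0.2245], E[r] = 1.7242, γ^t·E[r] = 0.141998, running G = 4.122743

G = 4.1227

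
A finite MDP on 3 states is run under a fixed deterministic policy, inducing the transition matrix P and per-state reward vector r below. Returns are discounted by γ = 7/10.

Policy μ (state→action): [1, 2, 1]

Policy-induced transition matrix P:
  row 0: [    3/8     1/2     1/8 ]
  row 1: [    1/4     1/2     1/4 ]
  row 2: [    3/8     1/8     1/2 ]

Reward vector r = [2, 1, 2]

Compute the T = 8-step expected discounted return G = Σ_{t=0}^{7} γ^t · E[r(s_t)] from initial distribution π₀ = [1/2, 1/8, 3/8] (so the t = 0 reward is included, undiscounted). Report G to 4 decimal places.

t=0: π = [0.5000, 0.1250, 0.3750], E[r] = 1.8750, γ^t·E[r] = 1.875000, running G = 1.875000
t=1: π = [0.3594, 0.3594, 0.2813], E[r] = 1.6406, γ^t·E[r] = 1.148438, running G = 3.023438
t=2: π = [0.3301, 0.3945, 0.2754], E[r] = 1.6055, γ^t·E[r] = 0.786680, running G = 3.810117
t=3: π = [0.3257, 0.3967, 0.2776], E[r] = 1.6033, γ^t·E[r] = 0.549922, running G = 4.360039
t=4: π = [0.3254, 0.3959, 0.2787], E[r] = 1.6041, γ^t·E[r] = 0.385143, running G = 4.745183
t=5: π = [0.3255, 0.3955, 0.2790], E[r] = 1.6045, γ^t·E[r] = 0.269670, running G = 5.014852
t=6: π = [0.3256, 0.3954, 0.2791], E[r] = 1.6046, γ^t·E[r] = 0.188782, running G = 5.203635
t=7: π = [0.3256, 0.3954, 0.2791], E[r] = 1.6046, γ^t·E[r] = 0.132150, running G = 5.335784

G = 5.3358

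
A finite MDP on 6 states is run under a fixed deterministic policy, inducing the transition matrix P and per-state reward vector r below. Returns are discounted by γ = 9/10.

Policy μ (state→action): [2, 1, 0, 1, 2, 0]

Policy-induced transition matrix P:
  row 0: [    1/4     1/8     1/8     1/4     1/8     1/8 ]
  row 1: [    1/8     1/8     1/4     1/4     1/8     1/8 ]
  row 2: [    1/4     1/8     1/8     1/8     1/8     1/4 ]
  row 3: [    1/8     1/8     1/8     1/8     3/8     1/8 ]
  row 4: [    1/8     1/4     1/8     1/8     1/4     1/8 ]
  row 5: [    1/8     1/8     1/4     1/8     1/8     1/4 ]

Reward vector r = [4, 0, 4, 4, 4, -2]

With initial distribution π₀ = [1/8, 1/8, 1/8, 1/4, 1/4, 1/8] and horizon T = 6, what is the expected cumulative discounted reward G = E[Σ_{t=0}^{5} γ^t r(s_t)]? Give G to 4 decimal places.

G = 11.6490

t=0: π = [0.1250, 0.1250, 0.1250, 0.2500, 0.2500, 0.1250], E[r] = 2.7500, γ^t·E[r] = 2.750000, running G = 2.750000
t=1: π = [0.1563, 0.1563, 0.1563, 0.1563, 0.2188, 0.1563], E[r] = 2.4375, γ^t·E[r] = 2.193750, running G = 4.943750
t=2: π = [0.1641, 0.1523, 0.1641, 0.1641, 0.1914, 0.1641], E[r] = 2.4063, γ^t·E[r] = 1.949063, running G = 6.892813
t=3: π = [0.1660, 0.1489, 0.1646, 0.1646, 0.1899, 0.1660], E[r] = 2.4082, γ^t·E[r] = 1.755580, running G = 8.648393
t=4: π = [0.1663, 0.1487, 0.1644, 0.1644, 0.1899, 0.1663], E[r] = 2.4071, γ^t·E[r] = 1.579301, running G = 10.227694
t=5: π = [0.1663, 0.1487, 0.1644, 0.1644, 0.1898, 0.1663], E[r] = 2.4070, γ^t·E[r] = 1.421335, running G = 11.649029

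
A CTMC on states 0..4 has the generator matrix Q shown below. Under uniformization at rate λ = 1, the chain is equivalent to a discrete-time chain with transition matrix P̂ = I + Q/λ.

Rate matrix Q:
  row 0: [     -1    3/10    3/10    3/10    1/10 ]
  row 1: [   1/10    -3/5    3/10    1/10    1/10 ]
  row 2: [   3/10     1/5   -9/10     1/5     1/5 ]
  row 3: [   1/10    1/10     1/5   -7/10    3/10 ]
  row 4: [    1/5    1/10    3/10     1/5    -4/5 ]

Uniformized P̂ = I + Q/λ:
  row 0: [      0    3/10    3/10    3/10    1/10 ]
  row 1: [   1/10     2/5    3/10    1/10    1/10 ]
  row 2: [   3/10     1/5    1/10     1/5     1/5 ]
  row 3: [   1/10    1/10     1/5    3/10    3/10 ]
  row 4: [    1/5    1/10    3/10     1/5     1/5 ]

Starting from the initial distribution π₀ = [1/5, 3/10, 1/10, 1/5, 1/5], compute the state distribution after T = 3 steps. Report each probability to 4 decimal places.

π = [0.1482, 0.2207, 0.2337, 0.2144, 0.1830]

t=0: π = [0.2000, 0.3000, 0.1000, 0.2000, 0.2000]
t=1: π = [0.1200, 0.2400, 0.2600, 0.2100, 0.1700]
t=2: π = [0.1570, 0.2220, 0.2270, 0.2090, 0.1850]
t=3: π = [0.1482, 0.2207, 0.2337, 0.2144, 0.1830]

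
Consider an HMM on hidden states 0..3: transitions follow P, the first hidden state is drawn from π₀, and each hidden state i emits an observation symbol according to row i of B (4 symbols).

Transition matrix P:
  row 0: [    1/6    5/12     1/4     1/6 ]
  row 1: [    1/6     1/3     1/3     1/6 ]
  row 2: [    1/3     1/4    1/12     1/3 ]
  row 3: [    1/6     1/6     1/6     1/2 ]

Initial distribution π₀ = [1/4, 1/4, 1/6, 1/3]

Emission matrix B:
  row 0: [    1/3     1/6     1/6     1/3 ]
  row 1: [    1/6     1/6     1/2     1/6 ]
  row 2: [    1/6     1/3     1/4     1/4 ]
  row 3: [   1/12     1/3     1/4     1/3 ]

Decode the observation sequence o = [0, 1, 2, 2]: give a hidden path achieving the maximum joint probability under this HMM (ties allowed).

t=0: δ = [8.333e-02, 4.167e-02, 2.778e-02, 2.778e-02]  (obs o_0=0)
t=1: δ = [2.315e-03, 5.787e-03, 6.944e-03, 4.630e-03]  ψ = [0, 0, 0, 0]  (obs o_1=1)
t=2: δ = [3.858e-04, 9.645e-04, 4.823e-04, 5.787e-04]  ψ = [2, 1, 1, 2]  (obs o_2=2)
t=3: δ = [2.679e-05, 1.608e-04, 8.038e-05, 7.234e-05]  ψ = [1, 1, 1, 3]  (obs o_3=2)
backtrack: best end state = 1; path = [0, 1, 1, 1]

path = [0, 1, 1, 1]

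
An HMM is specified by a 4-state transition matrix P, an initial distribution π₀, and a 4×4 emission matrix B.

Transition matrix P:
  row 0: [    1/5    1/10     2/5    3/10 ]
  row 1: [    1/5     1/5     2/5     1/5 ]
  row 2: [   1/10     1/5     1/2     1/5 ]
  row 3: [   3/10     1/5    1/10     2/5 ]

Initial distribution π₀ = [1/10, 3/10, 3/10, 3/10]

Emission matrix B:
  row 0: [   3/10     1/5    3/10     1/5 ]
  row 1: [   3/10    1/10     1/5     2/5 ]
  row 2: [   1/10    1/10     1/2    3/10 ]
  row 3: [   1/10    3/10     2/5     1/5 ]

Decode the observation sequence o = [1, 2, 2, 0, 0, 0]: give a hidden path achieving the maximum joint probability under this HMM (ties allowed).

t=0: δ = [2.000e-02, 3.000e-02, 3.000e-02, 9.000e-02]  (obs o_0=1)
t=1: δ = [8.100e-03, 3.600e-03, 7.500e-03, 1.440e-02]  ψ = [3, 3, 2, 3]  (obs o_1=2)
t=2: δ = [1.296e-03, 5.760e-04, 1.875e-03, 2.304e-03]  ψ = [3, 3, 2, 3]  (obs o_2=2)
t=3: δ = [2.074e-04, 1.382e-04, 9.375e-05, 9.216e-05]  ψ = [3, 3, 2, 3]  (obs o_3=0)
t=4: δ = [1.244e-05, 8.294e-06, 8.294e-06, 6.221e-06]  ψ = [0, 1, 0, 0]  (obs o_4=0)
t=5: δ = [7.465e-07, 4.977e-07, 4.977e-07, 3.732e-07]  ψ = [0, 1, 0, 0]  (obs o_5=0)
backtrack: best end state = 0; path = [3, 3, 3, 0, 0, 0]

path = [3, 3, 3, 0, 0, 0]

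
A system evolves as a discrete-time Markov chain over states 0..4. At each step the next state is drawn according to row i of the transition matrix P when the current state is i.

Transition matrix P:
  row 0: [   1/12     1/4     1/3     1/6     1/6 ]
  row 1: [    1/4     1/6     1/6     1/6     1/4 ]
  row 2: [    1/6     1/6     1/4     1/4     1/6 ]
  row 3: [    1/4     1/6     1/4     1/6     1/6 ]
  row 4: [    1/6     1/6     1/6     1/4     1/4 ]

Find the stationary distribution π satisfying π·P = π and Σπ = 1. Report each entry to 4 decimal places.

Balance equations π_j = Σ_i π_i·P[i][j]:
  π_0 = 1/12·π_0 + 1/4·π_1 + 1/6·π_2 + 1/4·π_3 + 1/6·π_4
  π_1 = 1/4·π_0 + 1/6·π_1 + 1/6·π_2 + 1/6·π_3 + 1/6·π_4
  π_2 = 1/3·π_0 + 1/6·π_1 + 1/4·π_2 + 1/4·π_3 + 1/6·π_4
  π_3 = 1/6·π_0 + 1/6·π_1 + 1/4·π_2 + 1/6·π_3 + 1/4·π_4
  normalize: π_0 + π_1 + π_2 + π_3 + π_4 = 1
Solving the linear system gives exactly π = [31/169, 123/676, 1737/7436, 137/676, 1475/7436].

π = [0.1834, 0.1820, 0.2336, 0.2027, 0.1984]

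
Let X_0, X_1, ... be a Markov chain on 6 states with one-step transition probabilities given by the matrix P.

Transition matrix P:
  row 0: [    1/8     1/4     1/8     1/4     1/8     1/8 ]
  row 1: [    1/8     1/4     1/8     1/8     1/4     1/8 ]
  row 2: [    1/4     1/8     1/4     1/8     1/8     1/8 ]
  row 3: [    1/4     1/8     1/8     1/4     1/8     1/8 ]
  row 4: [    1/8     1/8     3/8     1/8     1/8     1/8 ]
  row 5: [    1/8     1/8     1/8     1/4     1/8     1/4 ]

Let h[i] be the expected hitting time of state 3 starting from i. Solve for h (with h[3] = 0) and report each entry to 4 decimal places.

h = [5.4220, 6.1932, 6.0864, 0.0000, 6.1695, 5.3119]

First-step conditioning: h[3] = 0; for i ≠ 3, h[i] = 1 + Σ_k P[i][k]·h[k].
  h[0] = 1 + 1/8·h[0] + 1/4·h[1] + 1/8·h[2] + 1/8·h[4] + 1/8·h[5]
  h[1] = 1 + 1/8·h[0] + 1/4·h[1] + 1/8·h[2] + 1/4·h[4] + 1/8·h[5]
  h[2] = 1 + 1/4·h[0] + 1/8·h[1] + 1/4·h[2] + 1/8·h[4] + 1/8·h[5]
  h[4] = 1 + 1/8·h[0] + 1/8·h[1] + 3/8·h[2] + 1/8·h[4] + 1/8·h[5]
  h[5] = 1 + 1/8·h[0] + 1/8·h[1] + 1/8·h[2] + 1/8·h[4] + 1/4·h[5]
Solving the 5×5 linear system over states ≠ 3 gives exactly h = [3199/590, 1827/295, 3591/590, 0, 364/59, 1567/295] (h[3] = 0 is the target).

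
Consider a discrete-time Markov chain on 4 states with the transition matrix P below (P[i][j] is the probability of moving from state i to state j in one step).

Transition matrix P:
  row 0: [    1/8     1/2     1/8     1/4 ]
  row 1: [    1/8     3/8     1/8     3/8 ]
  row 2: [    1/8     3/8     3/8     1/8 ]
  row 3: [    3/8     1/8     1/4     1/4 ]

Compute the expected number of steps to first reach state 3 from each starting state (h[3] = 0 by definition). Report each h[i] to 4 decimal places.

h = [3.5410, 3.1475, 4.1967, 0.0000]

First-step conditioning: h[3] = 0; for i ≠ 3, h[i] = 1 + Σ_k P[i][k]·h[k].
  h[0] = 1 + 1/8·h[0] + 1/2·h[1] + 1/8·h[2]
  h[1] = 1 + 1/8·h[0] + 3/8·h[1] + 1/8·h[2]
  h[2] = 1 + 1/8·h[0] + 3/8·h[1] + 3/8·h[2]
Solving the 3×3 linear system over states ≠ 3 gives exactly h = [216/61, 192/61, 256/61, 0] (h[3] = 0 is the target).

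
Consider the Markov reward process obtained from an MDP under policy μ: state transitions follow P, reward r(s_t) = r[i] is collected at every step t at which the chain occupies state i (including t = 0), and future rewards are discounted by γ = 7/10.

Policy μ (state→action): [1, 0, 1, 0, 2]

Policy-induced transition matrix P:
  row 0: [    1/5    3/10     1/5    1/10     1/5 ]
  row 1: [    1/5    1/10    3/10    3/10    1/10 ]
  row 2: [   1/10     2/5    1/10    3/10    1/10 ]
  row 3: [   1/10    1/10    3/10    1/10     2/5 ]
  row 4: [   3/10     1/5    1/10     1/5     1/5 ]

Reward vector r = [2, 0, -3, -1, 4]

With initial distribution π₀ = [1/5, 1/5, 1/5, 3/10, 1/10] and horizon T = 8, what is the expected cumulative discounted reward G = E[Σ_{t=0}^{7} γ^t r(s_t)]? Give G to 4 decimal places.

G = 0.6427

t=0: π = [0.2000, 0.2000, 0.2000, 0.3000, 0.1000], E[r] = -0.1000, γ^t·E[r] = -0.100000, running G = -0.100000
t=1: π = [0.1600, 0.2100, 0.2200, 0.1900, 0.2200], E[r] = 0.3500, γ^t·E[r] = 0.245000, running G = 0.145000
t=2: π = [0.1810, 0.2200, 0.1960, 0.2080, 0.1950], E[r] = 0.3460, γ^t·E[r] = 0.169540, running G = 0.314540
t=3: π = [0.1791, 0.2145, 0.2037, 0.2027, 0.2000], E[r] = 0.3444, γ^t·E[r] = 0.118129, running G = 0.432669
t=4: π = [0.1794, 0.2169, 0.2014, 0.2036, 0.1987], E[r] = 0.3459, γ^t·E[r] = 0.083053, running G = 0.515722
t=5: π = [0.1794, 0.2161, 0.2021, 0.2035, 0.1989], E[r] = 0.3447, γ^t·E[r] = 0.057928, running G = 0.573651
t=6: π = [0.1793, 0.2164, 0.2019, 0.2035, 0.1989], E[r] = 0.3451, γ^t·E[r] = 0.040596, running G = 0.614246
t=7: π = [0.1793, 0.2163, 0.2019, 0.2035, 0.1989], E[r] = 0.3449, γ^t·E[r] = 0.028407, running G = 0.642653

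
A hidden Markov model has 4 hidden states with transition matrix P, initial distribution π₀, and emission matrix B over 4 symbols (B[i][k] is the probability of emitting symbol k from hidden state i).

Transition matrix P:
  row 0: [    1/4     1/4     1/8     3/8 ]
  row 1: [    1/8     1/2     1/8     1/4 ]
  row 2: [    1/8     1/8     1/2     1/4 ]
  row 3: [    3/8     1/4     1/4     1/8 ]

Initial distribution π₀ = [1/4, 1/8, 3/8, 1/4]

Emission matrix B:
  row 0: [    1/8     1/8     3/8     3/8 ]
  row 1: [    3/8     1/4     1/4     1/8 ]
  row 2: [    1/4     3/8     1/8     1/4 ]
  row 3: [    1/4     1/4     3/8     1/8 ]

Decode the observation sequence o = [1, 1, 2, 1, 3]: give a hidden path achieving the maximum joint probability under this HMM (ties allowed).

t=0: δ = [3.125e-02, 3.125e-02, 1.406e-01, 6.250e-02]  (obs o_0=1)
t=1: δ = [2.930e-03, 4.395e-03, 2.637e-02, 8.789e-03]  ψ = [3, 2, 2, 2]  (obs o_1=1)
t=2: δ = [1.236e-03, 8.240e-04, 1.648e-03, 2.472e-03]  ψ = [2, 2, 2, 2]  (obs o_2=2)
t=3: δ = [1.159e-04, 1.545e-04, 3.090e-04, 1.159e-04]  ψ = [3, 3, 2, 0]  (obs o_3=1)
t=4: δ = [1.629e-05, 9.656e-06, 3.862e-05, 9.656e-06]  ψ = [3, 1, 2, 2]  (obs o_4=3)
backtrack: best end state = 2; path = [2, 2, 2, 2, 2]

path = [2, 2, 2, 2, 2]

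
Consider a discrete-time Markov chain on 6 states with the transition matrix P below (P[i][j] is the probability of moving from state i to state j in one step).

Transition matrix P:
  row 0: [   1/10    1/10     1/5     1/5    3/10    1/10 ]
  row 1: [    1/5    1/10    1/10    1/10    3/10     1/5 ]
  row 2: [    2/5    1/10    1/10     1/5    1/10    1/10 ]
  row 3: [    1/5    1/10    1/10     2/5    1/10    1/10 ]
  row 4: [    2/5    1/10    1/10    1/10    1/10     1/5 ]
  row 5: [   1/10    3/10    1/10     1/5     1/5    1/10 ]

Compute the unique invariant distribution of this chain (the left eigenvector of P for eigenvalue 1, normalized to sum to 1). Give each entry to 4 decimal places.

π = [0.2255, 0.1262, 0.1226, 0.2113, 0.1834, 0.1310]

Balance equations π_j = Σ_i π_i·P[i][j]:
  π_0 = 1/10·π_0 + 1/5·π_1 + 2/5·π_2 + 1/5·π_3 + 2/5·π_4 + 1/10·π_5
  π_1 = 1/10·π_0 + 1/10·π_1 + 1/10·π_2 + 1/10·π_3 + 1/10·π_4 + 3/10·π_5
  π_2 = 1/5·π_0 + 1/10·π_1 + 1/10·π_2 + 1/10·π_3 + 1/10·π_4 + 1/10·π_5
  π_3 = 1/5·π_0 + 1/10·π_1 + 1/5·π_2 + 2/5·π_3 + 1/10·π_4 + 1/5·π_5
  π_4 = 3/10·π_0 + 3/10·π_1 + 1/10·π_2 + 1/10·π_3 + 1/10·π_4 + 1/5·π_5
  normalize: π_0 + π_1 + π_2 + π_3 + π_4 + π_5 = 1
Solving the linear system gives exactly π = [1891/8384, 529/4192, 2055/16768, 3543/16768, 769/4192, 549/4192].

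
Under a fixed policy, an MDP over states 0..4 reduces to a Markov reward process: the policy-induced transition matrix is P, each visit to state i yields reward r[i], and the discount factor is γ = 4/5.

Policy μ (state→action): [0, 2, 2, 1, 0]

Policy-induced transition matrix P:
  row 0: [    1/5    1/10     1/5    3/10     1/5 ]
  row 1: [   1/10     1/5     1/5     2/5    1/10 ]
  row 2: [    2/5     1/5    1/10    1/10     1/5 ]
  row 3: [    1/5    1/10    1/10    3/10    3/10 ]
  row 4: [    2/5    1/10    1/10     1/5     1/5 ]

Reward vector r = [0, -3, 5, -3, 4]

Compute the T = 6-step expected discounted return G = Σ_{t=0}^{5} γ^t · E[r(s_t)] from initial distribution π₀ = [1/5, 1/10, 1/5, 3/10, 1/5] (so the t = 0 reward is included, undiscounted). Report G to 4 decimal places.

t=0: π = [0.2000, 0.1000, 0.2000, 0.3000, 0.2000], E[r] = 0.6000, γ^t·E[r] = 0.600000, running G = 0.600000
t=1: π = [0.2700, 0.1300, 0.1300, 0.2500, 0.2200], E[r] = 0.3900, γ^t·E[r] = 0.312000, running G = 0.912000
t=2: π = [0.2570, 0.1260, 0.1400, 0.2650, 0.2120], E[r] = 0.3750, γ^t·E[r] = 0.240000, running G = 1.152000
t=3: π = [0.2578, 0.1266, 0.1383, 0.2634, 0.2139], E[r] = 0.3771, γ^t·E[r] = 0.193075, running G = 1.345075
t=4: π = [0.2578, 0.1265, 0.1384, 0.2636, 0.2137], E[r] = 0.3766, γ^t·E[r] = 0.154264, running G = 1.499339
t=5: π = [0.2578, 0.1265, 0.1384, 0.2636, 0.2137], E[r] = 0.3767, γ^t·E[r] = 0.123445, running G = 1.622784

G = 1.6228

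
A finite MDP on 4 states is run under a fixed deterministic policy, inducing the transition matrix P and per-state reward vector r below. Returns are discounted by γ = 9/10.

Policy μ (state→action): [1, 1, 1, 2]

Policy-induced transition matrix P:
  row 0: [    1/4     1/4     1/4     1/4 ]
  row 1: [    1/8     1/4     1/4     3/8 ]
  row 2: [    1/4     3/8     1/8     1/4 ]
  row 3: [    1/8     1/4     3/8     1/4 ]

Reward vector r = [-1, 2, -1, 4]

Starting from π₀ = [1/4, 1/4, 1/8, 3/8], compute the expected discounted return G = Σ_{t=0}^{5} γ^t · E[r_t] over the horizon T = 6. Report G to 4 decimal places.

G = 6.2497

t=0: π = [0.2500, 0.2500, 0.1250, 0.3750], E[r] = 1.6250, γ^t·E[r] = 1.625000, running G = 1.625000
t=1: π = [0.1719, 0.2656, 0.2813, 0.2813], E[r] = 1.2031, γ^t·E[r] = 1.082813, running G = 2.707813
t=2: π = [0.1816, 0.2852, 0.2500, 0.2832], E[r] = 1.2715, γ^t·E[r] = 1.029902, running G = 3.737715
t=3: π = [0.1790, 0.2813, 0.2542, 0.2856], E[r] = 1.2720, γ^t·E[r] = 0.927268, running G = 4.664983
t=4: π = [0.1791, 0.2818, 0.2539, 0.2852], E[r] = 1.2711, γ^t·E[r] = 0.833961, running G = 5.498944
t=5: π = [0.1791, 0.2817, 0.2539, 0.2852], E[r] = 1.2713, γ^t·E[r] = 0.750709, running G = 6.249652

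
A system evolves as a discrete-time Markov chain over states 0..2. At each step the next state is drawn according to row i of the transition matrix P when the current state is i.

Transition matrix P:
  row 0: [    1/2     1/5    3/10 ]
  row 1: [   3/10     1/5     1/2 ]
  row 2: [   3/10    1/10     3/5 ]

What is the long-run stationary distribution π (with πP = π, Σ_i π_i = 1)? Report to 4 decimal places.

Balance equations π_j = Σ_i π_i·P[i][j]:
  π_0 = 1/2·π_0 + 3/10·π_1 + 3/10·π_2
  π_1 = 1/5·π_0 + 1/5·π_1 + 1/10·π_2
  normalize: π_0 + π_1 + π_2 = 1
Solving the linear system gives exactly π = [3/8, 11/72, 17/36].

π = [0.3750, 0.1528, 0.4722]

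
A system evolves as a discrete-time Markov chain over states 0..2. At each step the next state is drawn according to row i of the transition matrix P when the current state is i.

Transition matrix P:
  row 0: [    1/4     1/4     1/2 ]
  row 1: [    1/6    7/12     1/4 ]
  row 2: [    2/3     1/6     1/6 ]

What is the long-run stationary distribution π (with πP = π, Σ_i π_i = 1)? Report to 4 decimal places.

Balance equations π_j = Σ_i π_i·P[i][j]:
  π_0 = 1/4·π_0 + 1/6·π_1 + 2/3·π_2
  π_1 = 1/4·π_0 + 7/12·π_1 + 1/6·π_2
  normalize: π_0 + π_1 + π_2 = 1
Solving the linear system gives exactly π = [44/125, 42/125, 39/125].

π = [0.3520, 0.3360, 0.3120]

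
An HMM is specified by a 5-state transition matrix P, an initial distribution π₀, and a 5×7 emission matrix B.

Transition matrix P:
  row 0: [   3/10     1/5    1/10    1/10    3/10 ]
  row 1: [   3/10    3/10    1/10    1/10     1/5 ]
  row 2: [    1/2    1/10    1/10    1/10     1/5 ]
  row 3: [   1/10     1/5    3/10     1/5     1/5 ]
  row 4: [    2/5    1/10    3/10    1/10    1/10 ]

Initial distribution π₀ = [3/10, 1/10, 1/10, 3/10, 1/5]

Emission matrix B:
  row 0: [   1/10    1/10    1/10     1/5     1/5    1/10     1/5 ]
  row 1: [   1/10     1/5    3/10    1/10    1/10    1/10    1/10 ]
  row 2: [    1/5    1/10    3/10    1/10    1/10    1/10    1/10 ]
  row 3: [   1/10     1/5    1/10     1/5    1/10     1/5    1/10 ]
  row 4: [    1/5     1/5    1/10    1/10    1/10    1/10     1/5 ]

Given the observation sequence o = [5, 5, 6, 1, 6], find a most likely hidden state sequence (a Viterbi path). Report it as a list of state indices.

t=0: δ = [3.000e-02, 1.000e-02, 1.000e-02, 6.000e-02, 2.000e-02]  (obs o_0=5)
t=1: δ = [9.000e-04, 1.200e-03, 1.800e-03, 2.400e-03, 1.200e-03]  ψ = [0, 3, 3, 3, 3]  (obs o_1=5)
t=2: δ = [1.800e-04, 4.800e-05, 7.200e-05, 4.800e-05, 9.600e-05]  ψ = [2, 3, 3, 3, 3]  (obs o_2=6)
t=3: δ = [5.400e-06, 7.200e-06, 2.880e-06, 3.600e-06, 1.080e-05]  ψ = [0, 0, 4, 0, 0]  (obs o_3=1)
t=4: δ = [8.640e-07, 2.160e-07, 3.240e-07, 1.080e-07, 3.240e-07]  ψ = [4, 1, 4, 4, 0]  (obs o_4=6)
backtrack: best end state = 0; path = [3, 2, 0, 4, 0]

path = [3, 2, 0, 4, 0]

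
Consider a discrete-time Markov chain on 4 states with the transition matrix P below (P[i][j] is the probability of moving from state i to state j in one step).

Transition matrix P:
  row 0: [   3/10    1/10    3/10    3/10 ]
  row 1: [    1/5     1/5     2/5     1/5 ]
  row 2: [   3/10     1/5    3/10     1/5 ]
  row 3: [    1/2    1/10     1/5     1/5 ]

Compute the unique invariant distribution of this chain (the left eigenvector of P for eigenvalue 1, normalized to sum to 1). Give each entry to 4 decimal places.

Balance equations π_j = Σ_i π_i·P[i][j]:
  π_0 = 3/10·π_0 + 1/5·π_1 + 3/10·π_2 + 1/2·π_3
  π_1 = 1/10·π_0 + 1/5·π_1 + 1/5·π_2 + 1/10·π_3
  π_2 = 3/10·π_0 + 2/5·π_1 + 3/10·π_2 + 1/5·π_3
  normalize: π_0 + π_1 + π_2 + π_3 = 1
Solving the linear system gives exactly π = [322/969, 139/969, 94/323, 226/969].

π = [0.3323, 0.1434, 0.2910, 0.2332]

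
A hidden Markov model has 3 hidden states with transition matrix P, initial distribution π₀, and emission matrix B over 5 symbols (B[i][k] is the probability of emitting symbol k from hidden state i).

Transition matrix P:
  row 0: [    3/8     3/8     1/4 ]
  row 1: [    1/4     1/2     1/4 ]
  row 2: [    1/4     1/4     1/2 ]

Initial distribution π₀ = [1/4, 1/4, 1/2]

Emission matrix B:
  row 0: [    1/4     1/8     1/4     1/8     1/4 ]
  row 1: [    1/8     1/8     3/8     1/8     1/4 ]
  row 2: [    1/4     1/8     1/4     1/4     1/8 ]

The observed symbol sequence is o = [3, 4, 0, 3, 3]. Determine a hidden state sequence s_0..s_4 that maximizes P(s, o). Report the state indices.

path = [2, 2, 2, 2, 2]

t=0: δ = [3.125e-02, 3.125e-02, 1.250e-01]  (obs o_0=3)
t=1: δ = [7.812e-03, 7.812e-03, 7.812e-03]  ψ = [2, 2, 2]  (obs o_1=4)
t=2: δ = [7.324e-04, 4.883e-04, 9.766e-04]  ψ = [0, 1, 2]  (obs o_2=0)
t=3: δ = [3.433e-05, 3.433e-05, 1.221e-04]  ψ = [0, 0, 2]  (obs o_3=3)
t=4: δ = [3.815e-06, 3.815e-06, 1.526e-05]  ψ = [2, 2, 2]  (obs o_4=3)
backtrack: best end state = 2; path = [2, 2, 2, 2, 2]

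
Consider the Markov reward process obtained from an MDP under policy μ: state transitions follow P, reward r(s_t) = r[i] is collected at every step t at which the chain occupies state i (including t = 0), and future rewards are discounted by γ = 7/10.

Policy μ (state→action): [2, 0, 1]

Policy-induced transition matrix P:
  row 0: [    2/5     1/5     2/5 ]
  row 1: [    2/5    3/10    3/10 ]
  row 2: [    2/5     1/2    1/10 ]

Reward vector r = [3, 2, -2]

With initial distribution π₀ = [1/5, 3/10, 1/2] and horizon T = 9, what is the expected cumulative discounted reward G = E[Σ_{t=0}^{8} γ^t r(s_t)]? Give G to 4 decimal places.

G = 3.1407

t=0: π = [0.2000, 0.3000, 0.5000], E[r] = 0.2000, γ^t·E[r] = 0.200000, running G = 0.200000
t=1: π = [0.4000, 0.3800, 0.2200], E[r] = 1.5200, γ^t·E[r] = 1.064000, running G = 1.264000
t=2: π = [0.4000, 0.3040, 0.2960], E[r] = 1.2160, γ^t·E[r] = 0.595840, running G = 1.859840
t=3: π = [0.4000, 0.3192, 0.2808], E[r] = 1.2768, γ^t·E[r] = 0.437942, running G = 2.297782
t=4: π = [0.4000, 0.3162, 0.2838], E[r] = 1.2646, γ^t·E[r] = 0.303640, running G = 2.601422
t=5: π = [0.4000, 0.3168, 0.2832], E[r] = 1.2671, γ^t·E[r] = 0.212957, running G = 2.814379
t=6: π = [0.4000, 0.3166, 0.2834], E[r] = 1.2666, γ^t·E[r] = 0.149013, running G = 2.963392
t=7: π = [0.4000, 0.3167, 0.2833], E[r] = 1.2667, γ^t·E[r] = 0.104317, running G = 3.067709
t=8: π = [0.4000, 0.3167, 0.2833], E[r] = 1.2667, γ^t·E[r] = 0.073021, running G = 3.140729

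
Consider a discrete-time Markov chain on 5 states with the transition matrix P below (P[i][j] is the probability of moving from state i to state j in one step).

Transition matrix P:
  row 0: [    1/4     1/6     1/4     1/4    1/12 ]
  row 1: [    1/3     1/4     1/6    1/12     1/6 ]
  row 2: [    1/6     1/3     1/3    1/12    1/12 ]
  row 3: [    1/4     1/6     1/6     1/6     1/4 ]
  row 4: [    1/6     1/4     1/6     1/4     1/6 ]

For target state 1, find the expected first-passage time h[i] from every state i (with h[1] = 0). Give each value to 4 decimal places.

h = [4.5916, 0.0000, 3.7546, 4.6035, 4.2503]

First-step conditioning: h[1] = 0; for i ≠ 1, h[i] = 1 + Σ_k P[i][k]·h[k].
  h[0] = 1 + 1/4·h[0] + 1/4·h[2] + 1/4·h[3] + 1/12·h[4]
  h[2] = 1 + 1/6·h[0] + 1/3·h[2] + 1/12·h[3] + 1/12·h[4]
  h[3] = 1 + 1/4·h[0] + 1/6·h[2] + 1/6·h[3] + 1/4·h[4]
  h[4] = 1 + 1/6·h[0] + 1/6·h[2] + 1/4·h[3] + 1/6·h[4]
Solving the 4×4 linear system over states ≠ 1 gives exactly h = [1428/311, 0, 15180/4043, 18612/4043, 17184/4043] (h[1] = 0 is the target).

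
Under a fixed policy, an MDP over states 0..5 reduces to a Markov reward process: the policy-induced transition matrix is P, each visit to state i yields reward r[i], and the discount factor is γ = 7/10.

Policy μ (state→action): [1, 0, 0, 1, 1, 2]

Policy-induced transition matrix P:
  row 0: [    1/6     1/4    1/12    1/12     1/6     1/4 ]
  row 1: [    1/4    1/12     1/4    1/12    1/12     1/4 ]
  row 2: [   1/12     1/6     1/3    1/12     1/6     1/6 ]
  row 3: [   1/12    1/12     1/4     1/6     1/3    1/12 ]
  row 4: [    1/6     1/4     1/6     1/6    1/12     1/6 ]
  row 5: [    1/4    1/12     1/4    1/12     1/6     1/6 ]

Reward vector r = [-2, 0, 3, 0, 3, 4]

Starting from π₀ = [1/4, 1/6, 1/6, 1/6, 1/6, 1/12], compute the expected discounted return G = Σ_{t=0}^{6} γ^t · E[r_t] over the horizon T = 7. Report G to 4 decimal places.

G = 4.0403

t=0: π = [0.2500, 0.1667, 0.1667, 0.1667, 0.1667, 0.0833], E[r] = 0.8333, γ^t·E[r] = 0.833333, running G = 0.833333
t=1: π = [0.1597, 0.1667, 0.2083, 0.1111, 0.1667, 0.1875], E[r] = 1.5556, γ^t·E[r] = 1.088889, running G = 1.922222
t=2: π = [0.1696, 0.1551, 0.2269, 0.1065, 0.1574, 0.1846], E[r] = 1.5521, γ^t·E[r] = 0.760521, running G = 2.682743
t=3: π = [0.1672, 0.1567, 0.2275, 0.1053, 0.1584, 0.1848], E[r] = 1.5627, γ^t·E[r] = 0.536004, running G = 3.218747
t=4: π = [0.1674, 0.1566, 0.2279, 0.1053, 0.1580, 0.1849], E[r] = 1.5623, γ^t·E[r] = 0.375114, running G = 3.593861
t=5: π = [0.1674, 0.1566, 0.2279, 0.1053, 0.1580, 0.1849], E[r] = 1.5627, γ^t·E[r] = 0.262635, running G = 3.856496
t=6: π = [0.1674, 0.1566, 0.2279, 0.1053, 0.1580, 0.1849], E[r] = 1.5626, γ^t·E[r] = 0.183843, running G = 4.040338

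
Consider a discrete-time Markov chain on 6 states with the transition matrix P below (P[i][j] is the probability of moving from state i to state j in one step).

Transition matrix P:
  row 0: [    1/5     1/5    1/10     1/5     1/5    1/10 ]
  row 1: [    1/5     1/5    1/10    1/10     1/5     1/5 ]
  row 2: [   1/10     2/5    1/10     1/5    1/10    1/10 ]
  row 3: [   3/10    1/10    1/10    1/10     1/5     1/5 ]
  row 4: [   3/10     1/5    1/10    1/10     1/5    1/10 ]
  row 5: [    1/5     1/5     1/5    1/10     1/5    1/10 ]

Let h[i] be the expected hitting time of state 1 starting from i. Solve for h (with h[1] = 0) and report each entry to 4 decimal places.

First-step conditioning: h[1] = 0; for i ≠ 1, h[i] = 1 + Σ_k P[i][k]·h[k].
  h[0] = 1 + 1/5·h[0] + 1/10·h[2] + 1/5·h[3] + 1/5·h[4] + 1/10·h[5]
  h[2] = 1 + 1/10·h[0] + 1/10·h[2] + 1/5·h[3] + 1/10·h[4] + 1/10·h[5]
  h[3] = 1 + 3/10·h[0] + 1/10·h[2] + 1/10·h[3] + 1/5·h[4] + 1/5·h[5]
  h[4] = 1 + 3/10·h[0] + 1/10·h[2] + 1/10·h[3] + 1/5·h[4] + 1/10·h[5]
  h[5] = 1 + 1/5·h[0] + 1/5·h[2] + 1/10·h[3] + 1/5·h[4] + 1/10·h[5]
Solving the 5×5 linear system over states ≠ 1 gives exactly h = [110990/22963, 0, 88890/22963, 120790/22963, 110010/22963, 107800/22963] (h[1] = 0 is the target).

h = [4.8334, 0.0000, 3.8710, 5.2602, 4.7908, 4.6945]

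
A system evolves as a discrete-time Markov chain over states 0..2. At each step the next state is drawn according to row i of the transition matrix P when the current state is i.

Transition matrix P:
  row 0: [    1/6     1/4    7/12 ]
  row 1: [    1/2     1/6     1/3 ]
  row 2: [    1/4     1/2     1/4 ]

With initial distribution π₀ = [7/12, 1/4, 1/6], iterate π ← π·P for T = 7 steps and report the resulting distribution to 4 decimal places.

π = [0.3041, 0.3180, 0.3779]

t=0: π = [0.5833, 0.2500, 0.1667]
t=1: π = [0.2639, 0.2708, 0.4653]
t=2: π = [0.2957, 0.3438, 0.3605]
t=3: π = [0.3113, 0.3115, 0.3772]
t=4: π = [0.3019, 0.3183, 0.3797]
t=5: π = [0.3044, 0.3184, 0.3772]
t=6: π = [0.3042, 0.3178, 0.3780]
t=7: π = [0.3041, 0.3180, 0.3779]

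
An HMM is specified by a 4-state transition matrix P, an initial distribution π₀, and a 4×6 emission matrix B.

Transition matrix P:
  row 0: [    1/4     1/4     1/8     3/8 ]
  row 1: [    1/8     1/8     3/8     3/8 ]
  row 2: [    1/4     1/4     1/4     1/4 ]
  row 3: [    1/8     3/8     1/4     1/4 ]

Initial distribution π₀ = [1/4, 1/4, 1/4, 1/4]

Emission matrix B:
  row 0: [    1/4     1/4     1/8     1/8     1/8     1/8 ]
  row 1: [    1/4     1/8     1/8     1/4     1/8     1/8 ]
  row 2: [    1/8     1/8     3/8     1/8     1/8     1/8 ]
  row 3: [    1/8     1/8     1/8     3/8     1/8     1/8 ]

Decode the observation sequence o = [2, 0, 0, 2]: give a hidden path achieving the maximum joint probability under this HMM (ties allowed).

path = [2, 0, 1, 2]

t=0: δ = [3.125e-02, 3.125e-02, 9.375e-02, 3.125e-02]  (obs o_0=2)
t=1: δ = [5.859e-03, 5.859e-03, 2.930e-03, 2.930e-03]  ψ = [2, 2, 2, 2]  (obs o_1=0)
t=2: δ = [3.662e-04, 3.662e-04, 2.747e-04, 2.747e-04]  ψ = [0, 0, 1, 0]  (obs o_2=0)
t=3: δ = [1.144e-05, 1.287e-05, 5.150e-05, 1.717e-05]  ψ = [0, 3, 1, 0]  (obs o_3=2)
backtrack: best end state = 2; path = [2, 0, 1, 2]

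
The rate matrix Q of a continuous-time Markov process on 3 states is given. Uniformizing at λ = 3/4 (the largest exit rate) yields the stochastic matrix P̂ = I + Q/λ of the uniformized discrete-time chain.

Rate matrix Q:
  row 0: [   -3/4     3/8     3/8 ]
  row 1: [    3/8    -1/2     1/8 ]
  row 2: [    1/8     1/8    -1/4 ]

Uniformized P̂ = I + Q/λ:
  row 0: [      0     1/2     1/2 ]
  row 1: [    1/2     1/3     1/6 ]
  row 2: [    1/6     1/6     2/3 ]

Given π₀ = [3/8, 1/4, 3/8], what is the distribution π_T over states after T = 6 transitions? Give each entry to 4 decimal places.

t=0: π = [0.3750, 0.2500, 0.3750]
t=1: π = [0.1875, 0.3333, 0.4792]
t=2: π = [0.2465, 0.2847, 0.4688]
t=3: π = [0.2205, 0.2963, 0.4832]
t=4: π = [0.2287, 0.2895, 0.4818]
t=5: π = [0.2251, 0.2912, 0.4838]
t=6: π = [0.2262, 0.2902, 0.4836]

π = [0.2262, 0.2902, 0.4836]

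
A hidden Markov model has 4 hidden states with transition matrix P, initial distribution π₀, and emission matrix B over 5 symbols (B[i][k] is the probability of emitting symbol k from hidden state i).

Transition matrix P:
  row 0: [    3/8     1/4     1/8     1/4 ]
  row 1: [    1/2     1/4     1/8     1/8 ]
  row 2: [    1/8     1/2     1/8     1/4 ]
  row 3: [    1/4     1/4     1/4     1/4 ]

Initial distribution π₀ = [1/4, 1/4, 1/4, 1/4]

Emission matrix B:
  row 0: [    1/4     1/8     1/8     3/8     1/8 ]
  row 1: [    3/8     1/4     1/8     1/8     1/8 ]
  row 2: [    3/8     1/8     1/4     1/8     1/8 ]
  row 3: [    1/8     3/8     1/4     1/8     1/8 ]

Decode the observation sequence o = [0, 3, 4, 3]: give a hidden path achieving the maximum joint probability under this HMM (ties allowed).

t=0: δ = [6.250e-02, 9.375e-02, 9.375e-02, 3.125e-02]  (obs o_0=0)
t=1: δ = [1.758e-02, 5.859e-03, 1.465e-03, 2.930e-03]  ψ = [1, 2, 1, 2]  (obs o_1=3)
t=2: δ = [8.240e-04, 5.493e-04, 2.747e-04, 5.493e-04]  ψ = [0, 0, 0, 0]  (obs o_2=4)
t=3: δ = [1.159e-04, 2.575e-05, 1.717e-05, 2.575e-05]  ψ = [0, 0, 3, 0]  (obs o_3=3)
backtrack: best end state = 0; path = [1, 0, 0, 0]

path = [1, 0, 0, 0]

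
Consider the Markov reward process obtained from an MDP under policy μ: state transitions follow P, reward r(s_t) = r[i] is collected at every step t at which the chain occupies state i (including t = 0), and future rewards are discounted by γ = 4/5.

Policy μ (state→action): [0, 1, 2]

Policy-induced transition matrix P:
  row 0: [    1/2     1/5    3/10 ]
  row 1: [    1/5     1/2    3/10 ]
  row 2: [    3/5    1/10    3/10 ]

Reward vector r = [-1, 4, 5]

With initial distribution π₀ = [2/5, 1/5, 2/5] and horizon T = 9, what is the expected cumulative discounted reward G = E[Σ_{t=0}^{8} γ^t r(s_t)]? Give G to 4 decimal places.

G = 8.9851

t=0: π = [0.4000, 0.2000, 0.4000], E[r] = 2.4000, γ^t·E[r] = 2.400000, running G = 2.400000
t=1: π = [0.4800, 0.2200, 0.3000], E[r] = 1.9000, γ^t·E[r] = 1.520000, running G = 3.920000
t=2: π = [0.4640, 0.2360, 0.3000], E[r] = 1.9800, γ^t·E[r] = 1.267200, running G = 5.187200
t=3: π = [0.4592, 0.2408, 0.3000], E[r] = 2.0040, γ^t·E[r] = 1.026048, running G = 6.213248
t=4: π = [0.4578, 0.2422, 0.3000], E[r] = 2.0112, γ^t·E[r] = 0.823788, running G = 7.037036
t=5: π = [0.4573, 0.2427, 0.3000], E[r] = 2.0134, γ^t·E[r] = 0.659738, running G = 7.696773
t=6: π = [0.4572, 0.2428, 0.3000], E[r] = 2.0140, γ^t·E[r] = 0.527960, running G = 8.224733
t=7: π = [0.4572, 0.2428, 0.3000], E[r] = 2.0142, γ^t·E[r] = 0.422409, running G = 8.647142
t=8: π = [0.4571, 0.2429, 0.3000], E[r] = 2.0143, γ^t·E[r] = 0.337937, running G = 8.985079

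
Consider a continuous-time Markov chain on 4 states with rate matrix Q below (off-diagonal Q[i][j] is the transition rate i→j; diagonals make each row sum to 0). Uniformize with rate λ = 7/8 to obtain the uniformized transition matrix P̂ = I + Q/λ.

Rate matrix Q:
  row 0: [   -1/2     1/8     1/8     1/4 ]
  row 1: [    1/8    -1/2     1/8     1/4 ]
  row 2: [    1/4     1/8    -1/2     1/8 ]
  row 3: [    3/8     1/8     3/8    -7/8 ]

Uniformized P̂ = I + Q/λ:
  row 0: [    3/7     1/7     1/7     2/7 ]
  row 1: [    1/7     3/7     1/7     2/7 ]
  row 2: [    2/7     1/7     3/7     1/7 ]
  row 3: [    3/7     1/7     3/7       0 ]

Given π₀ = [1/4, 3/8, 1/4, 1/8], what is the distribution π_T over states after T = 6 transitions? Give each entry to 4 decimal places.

π = [0.3318, 0.2001, 0.2766, 0.1915]

t=0: π = [0.2500, 0.3750, 0.2500, 0.1250]
t=1: π = [0.2857, 0.2500, 0.2500, 0.2143]
t=2: π = [0.3214, 0.2143, 0.2755, 0.1888]
t=3: π = [0.3280, 0.2041, 0.2755, 0.1924]
t=4: π = [0.3309, 0.2012, 0.2766, 0.1914]
t=5: π = [0.3316, 0.2003, 0.2766, 0.1915]
t=6: π = [0.3318, 0.2001, 0.2766, 0.1915]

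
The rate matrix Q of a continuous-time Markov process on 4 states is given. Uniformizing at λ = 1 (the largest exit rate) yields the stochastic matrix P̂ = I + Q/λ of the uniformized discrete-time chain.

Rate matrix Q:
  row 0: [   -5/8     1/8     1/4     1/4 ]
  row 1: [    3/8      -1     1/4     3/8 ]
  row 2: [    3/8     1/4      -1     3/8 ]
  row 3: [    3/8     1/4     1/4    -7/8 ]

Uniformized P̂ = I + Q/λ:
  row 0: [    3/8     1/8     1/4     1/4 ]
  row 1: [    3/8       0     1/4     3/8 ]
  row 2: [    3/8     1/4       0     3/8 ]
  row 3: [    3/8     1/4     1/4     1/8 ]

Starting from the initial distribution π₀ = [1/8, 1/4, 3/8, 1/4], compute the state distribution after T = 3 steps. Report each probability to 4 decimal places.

t=0: π = [0.1250, 0.2500, 0.3750, 0.2500]
t=1: π = [0.3750, 0.1719, 0.1563, 0.2969]
t=2: π = [0.3750, 0.1602, 0.2109, 0.2539]
t=3: π = [0.3750, 0.1631, 0.1973, 0.2646]

π = [0.3750, 0.1631, 0.1973, 0.2646]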